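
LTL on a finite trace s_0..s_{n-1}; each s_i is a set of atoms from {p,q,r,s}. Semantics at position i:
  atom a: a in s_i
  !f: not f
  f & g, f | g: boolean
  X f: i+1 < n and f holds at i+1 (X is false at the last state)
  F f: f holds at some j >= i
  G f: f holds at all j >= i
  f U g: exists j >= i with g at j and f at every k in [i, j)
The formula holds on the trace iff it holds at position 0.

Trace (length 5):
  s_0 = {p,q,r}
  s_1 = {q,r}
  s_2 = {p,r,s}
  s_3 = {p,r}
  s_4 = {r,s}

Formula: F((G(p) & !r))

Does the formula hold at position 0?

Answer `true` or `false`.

s_0={p,q,r}: F((G(p) & !r))=False (G(p) & !r)=False G(p)=False p=True !r=False r=True
s_1={q,r}: F((G(p) & !r))=False (G(p) & !r)=False G(p)=False p=False !r=False r=True
s_2={p,r,s}: F((G(p) & !r))=False (G(p) & !r)=False G(p)=False p=True !r=False r=True
s_3={p,r}: F((G(p) & !r))=False (G(p) & !r)=False G(p)=False p=True !r=False r=True
s_4={r,s}: F((G(p) & !r))=False (G(p) & !r)=False G(p)=False p=False !r=False r=True

Answer: false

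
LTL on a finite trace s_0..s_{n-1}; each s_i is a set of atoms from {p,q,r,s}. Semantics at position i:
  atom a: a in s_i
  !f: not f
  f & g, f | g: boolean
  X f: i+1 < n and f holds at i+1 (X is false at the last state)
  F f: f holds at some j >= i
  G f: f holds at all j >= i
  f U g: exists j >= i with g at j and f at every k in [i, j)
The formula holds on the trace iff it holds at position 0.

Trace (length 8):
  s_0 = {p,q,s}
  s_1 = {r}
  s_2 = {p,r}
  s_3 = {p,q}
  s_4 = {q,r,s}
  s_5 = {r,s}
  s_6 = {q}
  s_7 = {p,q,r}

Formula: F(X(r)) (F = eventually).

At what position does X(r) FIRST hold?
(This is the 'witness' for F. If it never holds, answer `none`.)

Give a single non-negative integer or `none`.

Answer: 0

Derivation:
s_0={p,q,s}: X(r)=True r=False
s_1={r}: X(r)=True r=True
s_2={p,r}: X(r)=False r=True
s_3={p,q}: X(r)=True r=False
s_4={q,r,s}: X(r)=True r=True
s_5={r,s}: X(r)=False r=True
s_6={q}: X(r)=True r=False
s_7={p,q,r}: X(r)=False r=True
F(X(r)) holds; first witness at position 0.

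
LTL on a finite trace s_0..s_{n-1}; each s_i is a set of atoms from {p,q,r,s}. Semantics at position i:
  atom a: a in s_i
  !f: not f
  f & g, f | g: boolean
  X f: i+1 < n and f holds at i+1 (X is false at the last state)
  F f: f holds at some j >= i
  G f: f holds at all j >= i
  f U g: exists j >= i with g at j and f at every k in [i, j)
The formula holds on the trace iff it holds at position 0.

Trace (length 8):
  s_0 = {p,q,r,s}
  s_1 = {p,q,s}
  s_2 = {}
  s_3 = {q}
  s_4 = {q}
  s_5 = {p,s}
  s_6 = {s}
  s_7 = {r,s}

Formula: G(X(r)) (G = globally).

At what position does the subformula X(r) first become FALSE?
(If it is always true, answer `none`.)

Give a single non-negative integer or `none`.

s_0={p,q,r,s}: X(r)=False r=True
s_1={p,q,s}: X(r)=False r=False
s_2={}: X(r)=False r=False
s_3={q}: X(r)=False r=False
s_4={q}: X(r)=False r=False
s_5={p,s}: X(r)=False r=False
s_6={s}: X(r)=True r=False
s_7={r,s}: X(r)=False r=True
G(X(r)) holds globally = False
First violation at position 0.

Answer: 0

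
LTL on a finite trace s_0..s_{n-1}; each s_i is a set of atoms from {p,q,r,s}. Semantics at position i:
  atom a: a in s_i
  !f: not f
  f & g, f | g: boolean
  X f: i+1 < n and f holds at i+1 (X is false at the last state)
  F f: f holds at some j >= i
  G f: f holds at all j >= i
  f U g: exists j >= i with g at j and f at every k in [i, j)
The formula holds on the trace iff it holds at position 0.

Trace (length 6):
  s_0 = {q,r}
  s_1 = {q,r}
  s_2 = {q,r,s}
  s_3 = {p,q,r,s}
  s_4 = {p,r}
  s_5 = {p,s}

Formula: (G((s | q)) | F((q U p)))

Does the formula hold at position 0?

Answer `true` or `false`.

s_0={q,r}: (G((s | q)) | F((q U p)))=True G((s | q))=False (s | q)=True s=False q=True F((q U p))=True (q U p)=True p=False
s_1={q,r}: (G((s | q)) | F((q U p)))=True G((s | q))=False (s | q)=True s=False q=True F((q U p))=True (q U p)=True p=False
s_2={q,r,s}: (G((s | q)) | F((q U p)))=True G((s | q))=False (s | q)=True s=True q=True F((q U p))=True (q U p)=True p=False
s_3={p,q,r,s}: (G((s | q)) | F((q U p)))=True G((s | q))=False (s | q)=True s=True q=True F((q U p))=True (q U p)=True p=True
s_4={p,r}: (G((s | q)) | F((q U p)))=True G((s | q))=False (s | q)=False s=False q=False F((q U p))=True (q U p)=True p=True
s_5={p,s}: (G((s | q)) | F((q U p)))=True G((s | q))=True (s | q)=True s=True q=False F((q U p))=True (q U p)=True p=True

Answer: true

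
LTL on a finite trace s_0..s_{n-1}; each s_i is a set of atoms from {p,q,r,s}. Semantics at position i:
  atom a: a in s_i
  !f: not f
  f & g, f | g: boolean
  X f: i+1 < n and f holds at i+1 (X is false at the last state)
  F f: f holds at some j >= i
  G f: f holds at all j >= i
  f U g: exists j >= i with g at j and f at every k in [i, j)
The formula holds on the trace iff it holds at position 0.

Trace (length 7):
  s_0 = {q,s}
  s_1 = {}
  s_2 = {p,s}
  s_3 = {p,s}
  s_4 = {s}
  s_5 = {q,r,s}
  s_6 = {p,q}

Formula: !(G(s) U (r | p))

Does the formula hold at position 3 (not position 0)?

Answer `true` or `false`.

Answer: false

Derivation:
s_0={q,s}: !(G(s) U (r | p))=True (G(s) U (r | p))=False G(s)=False s=True (r | p)=False r=False p=False
s_1={}: !(G(s) U (r | p))=True (G(s) U (r | p))=False G(s)=False s=False (r | p)=False r=False p=False
s_2={p,s}: !(G(s) U (r | p))=False (G(s) U (r | p))=True G(s)=False s=True (r | p)=True r=False p=True
s_3={p,s}: !(G(s) U (r | p))=False (G(s) U (r | p))=True G(s)=False s=True (r | p)=True r=False p=True
s_4={s}: !(G(s) U (r | p))=True (G(s) U (r | p))=False G(s)=False s=True (r | p)=False r=False p=False
s_5={q,r,s}: !(G(s) U (r | p))=False (G(s) U (r | p))=True G(s)=False s=True (r | p)=True r=True p=False
s_6={p,q}: !(G(s) U (r | p))=False (G(s) U (r | p))=True G(s)=False s=False (r | p)=True r=False p=True
Evaluating at position 3: result = False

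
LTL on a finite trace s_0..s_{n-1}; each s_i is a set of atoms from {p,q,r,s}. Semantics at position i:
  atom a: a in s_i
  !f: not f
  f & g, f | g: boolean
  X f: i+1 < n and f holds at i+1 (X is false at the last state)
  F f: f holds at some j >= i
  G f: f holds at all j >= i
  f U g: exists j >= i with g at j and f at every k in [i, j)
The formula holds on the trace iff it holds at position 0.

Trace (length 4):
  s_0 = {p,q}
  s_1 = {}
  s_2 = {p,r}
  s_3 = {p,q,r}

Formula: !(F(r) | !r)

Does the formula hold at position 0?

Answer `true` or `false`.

s_0={p,q}: !(F(r) | !r)=False (F(r) | !r)=True F(r)=True r=False !r=True
s_1={}: !(F(r) | !r)=False (F(r) | !r)=True F(r)=True r=False !r=True
s_2={p,r}: !(F(r) | !r)=False (F(r) | !r)=True F(r)=True r=True !r=False
s_3={p,q,r}: !(F(r) | !r)=False (F(r) | !r)=True F(r)=True r=True !r=False

Answer: false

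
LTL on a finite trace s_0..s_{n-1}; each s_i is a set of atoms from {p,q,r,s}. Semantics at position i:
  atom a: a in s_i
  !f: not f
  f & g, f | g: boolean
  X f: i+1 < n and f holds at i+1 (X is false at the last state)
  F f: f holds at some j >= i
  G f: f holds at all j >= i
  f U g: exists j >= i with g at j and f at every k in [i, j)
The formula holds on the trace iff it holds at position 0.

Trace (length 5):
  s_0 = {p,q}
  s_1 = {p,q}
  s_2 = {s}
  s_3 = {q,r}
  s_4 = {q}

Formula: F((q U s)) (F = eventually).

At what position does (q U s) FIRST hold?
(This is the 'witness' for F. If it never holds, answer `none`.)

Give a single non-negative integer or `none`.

Answer: 0

Derivation:
s_0={p,q}: (q U s)=True q=True s=False
s_1={p,q}: (q U s)=True q=True s=False
s_2={s}: (q U s)=True q=False s=True
s_3={q,r}: (q U s)=False q=True s=False
s_4={q}: (q U s)=False q=True s=False
F((q U s)) holds; first witness at position 0.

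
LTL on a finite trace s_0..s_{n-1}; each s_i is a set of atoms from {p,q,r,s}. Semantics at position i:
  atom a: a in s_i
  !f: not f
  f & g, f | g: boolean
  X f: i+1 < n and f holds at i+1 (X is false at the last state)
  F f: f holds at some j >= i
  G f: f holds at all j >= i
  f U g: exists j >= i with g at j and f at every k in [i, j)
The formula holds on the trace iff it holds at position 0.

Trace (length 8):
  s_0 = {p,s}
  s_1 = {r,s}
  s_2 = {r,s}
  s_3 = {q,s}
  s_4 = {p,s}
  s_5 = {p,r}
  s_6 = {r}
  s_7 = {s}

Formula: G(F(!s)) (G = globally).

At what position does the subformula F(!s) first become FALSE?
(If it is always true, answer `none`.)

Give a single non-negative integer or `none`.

Answer: 7

Derivation:
s_0={p,s}: F(!s)=True !s=False s=True
s_1={r,s}: F(!s)=True !s=False s=True
s_2={r,s}: F(!s)=True !s=False s=True
s_3={q,s}: F(!s)=True !s=False s=True
s_4={p,s}: F(!s)=True !s=False s=True
s_5={p,r}: F(!s)=True !s=True s=False
s_6={r}: F(!s)=True !s=True s=False
s_7={s}: F(!s)=False !s=False s=True
G(F(!s)) holds globally = False
First violation at position 7.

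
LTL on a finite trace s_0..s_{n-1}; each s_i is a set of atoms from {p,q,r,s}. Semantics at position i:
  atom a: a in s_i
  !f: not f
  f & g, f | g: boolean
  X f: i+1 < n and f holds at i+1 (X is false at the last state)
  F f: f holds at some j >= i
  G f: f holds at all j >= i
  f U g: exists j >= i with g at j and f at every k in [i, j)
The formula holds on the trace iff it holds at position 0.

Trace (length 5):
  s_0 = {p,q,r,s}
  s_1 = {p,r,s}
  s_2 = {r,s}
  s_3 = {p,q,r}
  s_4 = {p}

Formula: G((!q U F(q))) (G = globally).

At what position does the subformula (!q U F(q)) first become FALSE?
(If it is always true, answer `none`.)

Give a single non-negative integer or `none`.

s_0={p,q,r,s}: (!q U F(q))=True !q=False q=True F(q)=True
s_1={p,r,s}: (!q U F(q))=True !q=True q=False F(q)=True
s_2={r,s}: (!q U F(q))=True !q=True q=False F(q)=True
s_3={p,q,r}: (!q U F(q))=True !q=False q=True F(q)=True
s_4={p}: (!q U F(q))=False !q=True q=False F(q)=False
G((!q U F(q))) holds globally = False
First violation at position 4.

Answer: 4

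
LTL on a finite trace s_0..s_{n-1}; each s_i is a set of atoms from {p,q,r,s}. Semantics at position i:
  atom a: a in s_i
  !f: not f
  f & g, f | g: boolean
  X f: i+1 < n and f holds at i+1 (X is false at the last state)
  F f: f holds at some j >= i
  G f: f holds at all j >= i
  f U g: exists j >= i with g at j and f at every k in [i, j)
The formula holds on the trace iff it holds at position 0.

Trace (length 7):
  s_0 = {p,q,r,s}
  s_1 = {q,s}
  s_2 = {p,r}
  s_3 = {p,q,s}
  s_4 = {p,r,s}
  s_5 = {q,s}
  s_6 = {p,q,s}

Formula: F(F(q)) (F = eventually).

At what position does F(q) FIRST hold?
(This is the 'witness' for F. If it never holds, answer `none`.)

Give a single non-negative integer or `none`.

Answer: 0

Derivation:
s_0={p,q,r,s}: F(q)=True q=True
s_1={q,s}: F(q)=True q=True
s_2={p,r}: F(q)=True q=False
s_3={p,q,s}: F(q)=True q=True
s_4={p,r,s}: F(q)=True q=False
s_5={q,s}: F(q)=True q=True
s_6={p,q,s}: F(q)=True q=True
F(F(q)) holds; first witness at position 0.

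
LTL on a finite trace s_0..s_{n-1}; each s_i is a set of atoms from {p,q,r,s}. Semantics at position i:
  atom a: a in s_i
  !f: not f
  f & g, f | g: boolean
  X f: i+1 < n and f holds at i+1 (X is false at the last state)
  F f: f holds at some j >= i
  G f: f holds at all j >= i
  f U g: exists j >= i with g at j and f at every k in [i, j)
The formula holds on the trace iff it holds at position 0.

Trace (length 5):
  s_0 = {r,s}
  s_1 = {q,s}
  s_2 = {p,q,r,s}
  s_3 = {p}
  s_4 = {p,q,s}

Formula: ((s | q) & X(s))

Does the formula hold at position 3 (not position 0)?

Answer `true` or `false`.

s_0={r,s}: ((s | q) & X(s))=True (s | q)=True s=True q=False X(s)=True
s_1={q,s}: ((s | q) & X(s))=True (s | q)=True s=True q=True X(s)=True
s_2={p,q,r,s}: ((s | q) & X(s))=False (s | q)=True s=True q=True X(s)=False
s_3={p}: ((s | q) & X(s))=False (s | q)=False s=False q=False X(s)=True
s_4={p,q,s}: ((s | q) & X(s))=False (s | q)=True s=True q=True X(s)=False
Evaluating at position 3: result = False

Answer: false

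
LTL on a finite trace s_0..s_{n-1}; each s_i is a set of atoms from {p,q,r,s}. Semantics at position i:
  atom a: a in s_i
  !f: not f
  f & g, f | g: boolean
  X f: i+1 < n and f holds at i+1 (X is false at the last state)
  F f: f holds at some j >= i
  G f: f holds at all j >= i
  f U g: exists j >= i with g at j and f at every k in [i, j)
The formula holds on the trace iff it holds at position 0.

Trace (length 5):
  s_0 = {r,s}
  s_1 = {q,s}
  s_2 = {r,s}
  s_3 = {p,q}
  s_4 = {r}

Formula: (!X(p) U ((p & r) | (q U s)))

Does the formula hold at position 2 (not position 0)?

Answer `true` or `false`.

Answer: true

Derivation:
s_0={r,s}: (!X(p) U ((p & r) | (q U s)))=True !X(p)=True X(p)=False p=False ((p & r) | (q U s))=True (p & r)=False r=True (q U s)=True q=False s=True
s_1={q,s}: (!X(p) U ((p & r) | (q U s)))=True !X(p)=True X(p)=False p=False ((p & r) | (q U s))=True (p & r)=False r=False (q U s)=True q=True s=True
s_2={r,s}: (!X(p) U ((p & r) | (q U s)))=True !X(p)=False X(p)=True p=False ((p & r) | (q U s))=True (p & r)=False r=True (q U s)=True q=False s=True
s_3={p,q}: (!X(p) U ((p & r) | (q U s)))=False !X(p)=True X(p)=False p=True ((p & r) | (q U s))=False (p & r)=False r=False (q U s)=False q=True s=False
s_4={r}: (!X(p) U ((p & r) | (q U s)))=False !X(p)=True X(p)=False p=False ((p & r) | (q U s))=False (p & r)=False r=True (q U s)=False q=False s=False
Evaluating at position 2: result = True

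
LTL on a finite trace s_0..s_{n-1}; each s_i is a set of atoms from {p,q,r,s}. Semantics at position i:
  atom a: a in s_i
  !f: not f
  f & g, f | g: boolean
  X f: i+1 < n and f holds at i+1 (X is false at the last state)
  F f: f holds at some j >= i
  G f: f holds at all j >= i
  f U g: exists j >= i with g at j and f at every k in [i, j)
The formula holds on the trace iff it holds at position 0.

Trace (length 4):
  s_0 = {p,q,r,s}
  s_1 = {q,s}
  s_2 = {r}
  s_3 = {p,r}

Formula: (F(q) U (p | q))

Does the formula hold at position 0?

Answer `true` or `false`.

s_0={p,q,r,s}: (F(q) U (p | q))=True F(q)=True q=True (p | q)=True p=True
s_1={q,s}: (F(q) U (p | q))=True F(q)=True q=True (p | q)=True p=False
s_2={r}: (F(q) U (p | q))=False F(q)=False q=False (p | q)=False p=False
s_3={p,r}: (F(q) U (p | q))=True F(q)=False q=False (p | q)=True p=True

Answer: true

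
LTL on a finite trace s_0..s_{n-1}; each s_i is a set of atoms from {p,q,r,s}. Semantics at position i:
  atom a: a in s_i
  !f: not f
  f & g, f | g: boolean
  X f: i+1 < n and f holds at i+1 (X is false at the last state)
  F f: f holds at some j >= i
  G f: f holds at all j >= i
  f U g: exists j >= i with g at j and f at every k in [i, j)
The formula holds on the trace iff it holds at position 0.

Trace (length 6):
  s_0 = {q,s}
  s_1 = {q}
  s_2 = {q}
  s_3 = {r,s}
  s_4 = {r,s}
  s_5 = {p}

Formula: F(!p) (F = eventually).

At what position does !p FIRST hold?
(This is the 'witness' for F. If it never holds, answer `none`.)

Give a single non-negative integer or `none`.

Answer: 0

Derivation:
s_0={q,s}: !p=True p=False
s_1={q}: !p=True p=False
s_2={q}: !p=True p=False
s_3={r,s}: !p=True p=False
s_4={r,s}: !p=True p=False
s_5={p}: !p=False p=True
F(!p) holds; first witness at position 0.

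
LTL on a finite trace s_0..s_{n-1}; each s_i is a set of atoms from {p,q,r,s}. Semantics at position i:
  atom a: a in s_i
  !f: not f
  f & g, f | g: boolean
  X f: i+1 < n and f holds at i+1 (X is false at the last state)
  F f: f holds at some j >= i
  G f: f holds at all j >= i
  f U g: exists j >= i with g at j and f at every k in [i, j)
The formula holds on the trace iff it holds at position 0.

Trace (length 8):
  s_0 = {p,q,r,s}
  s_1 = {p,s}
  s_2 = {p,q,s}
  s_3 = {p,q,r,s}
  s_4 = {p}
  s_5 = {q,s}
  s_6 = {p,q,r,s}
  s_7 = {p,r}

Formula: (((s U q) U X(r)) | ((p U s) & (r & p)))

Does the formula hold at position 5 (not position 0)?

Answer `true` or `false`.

Answer: true

Derivation:
s_0={p,q,r,s}: (((s U q) U X(r)) | ((p U s) & (r & p)))=True ((s U q) U X(r))=True (s U q)=True s=True q=True X(r)=False r=True ((p U s) & (r & p))=True (p U s)=True p=True (r & p)=True
s_1={p,s}: (((s U q) U X(r)) | ((p U s) & (r & p)))=True ((s U q) U X(r))=True (s U q)=True s=True q=False X(r)=False r=False ((p U s) & (r & p))=False (p U s)=True p=True (r & p)=False
s_2={p,q,s}: (((s U q) U X(r)) | ((p U s) & (r & p)))=True ((s U q) U X(r))=True (s U q)=True s=True q=True X(r)=True r=False ((p U s) & (r & p))=False (p U s)=True p=True (r & p)=False
s_3={p,q,r,s}: (((s U q) U X(r)) | ((p U s) & (r & p)))=True ((s U q) U X(r))=False (s U q)=True s=True q=True X(r)=False r=True ((p U s) & (r & p))=True (p U s)=True p=True (r & p)=True
s_4={p}: (((s U q) U X(r)) | ((p U s) & (r & p)))=False ((s U q) U X(r))=False (s U q)=False s=False q=False X(r)=False r=False ((p U s) & (r & p))=False (p U s)=True p=True (r & p)=False
s_5={q,s}: (((s U q) U X(r)) | ((p U s) & (r & p)))=True ((s U q) U X(r))=True (s U q)=True s=True q=True X(r)=True r=False ((p U s) & (r & p))=False (p U s)=True p=False (r & p)=False
s_6={p,q,r,s}: (((s U q) U X(r)) | ((p U s) & (r & p)))=True ((s U q) U X(r))=True (s U q)=True s=True q=True X(r)=True r=True ((p U s) & (r & p))=True (p U s)=True p=True (r & p)=True
s_7={p,r}: (((s U q) U X(r)) | ((p U s) & (r & p)))=False ((s U q) U X(r))=False (s U q)=False s=False q=False X(r)=False r=True ((p U s) & (r & p))=False (p U s)=False p=True (r & p)=True
Evaluating at position 5: result = True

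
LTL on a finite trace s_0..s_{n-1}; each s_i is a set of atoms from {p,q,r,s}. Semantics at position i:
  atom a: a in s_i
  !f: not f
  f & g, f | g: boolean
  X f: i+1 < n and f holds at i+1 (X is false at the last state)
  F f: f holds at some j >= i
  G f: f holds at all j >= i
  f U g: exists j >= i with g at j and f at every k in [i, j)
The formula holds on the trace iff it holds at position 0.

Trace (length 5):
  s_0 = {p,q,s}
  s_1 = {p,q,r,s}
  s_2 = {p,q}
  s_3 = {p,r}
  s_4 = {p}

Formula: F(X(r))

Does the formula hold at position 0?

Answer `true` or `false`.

Answer: true

Derivation:
s_0={p,q,s}: F(X(r))=True X(r)=True r=False
s_1={p,q,r,s}: F(X(r))=True X(r)=False r=True
s_2={p,q}: F(X(r))=True X(r)=True r=False
s_3={p,r}: F(X(r))=False X(r)=False r=True
s_4={p}: F(X(r))=False X(r)=False r=False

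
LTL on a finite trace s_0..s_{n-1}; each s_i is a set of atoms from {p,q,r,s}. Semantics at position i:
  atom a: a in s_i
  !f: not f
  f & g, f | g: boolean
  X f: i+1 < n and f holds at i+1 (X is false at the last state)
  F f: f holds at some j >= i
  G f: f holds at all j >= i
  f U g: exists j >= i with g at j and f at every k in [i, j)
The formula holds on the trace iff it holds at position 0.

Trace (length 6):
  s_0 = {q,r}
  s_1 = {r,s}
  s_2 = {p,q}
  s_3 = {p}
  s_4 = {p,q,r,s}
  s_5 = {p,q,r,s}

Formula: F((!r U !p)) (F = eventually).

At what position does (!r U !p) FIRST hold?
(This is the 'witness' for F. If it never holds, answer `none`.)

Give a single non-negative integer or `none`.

s_0={q,r}: (!r U !p)=True !r=False r=True !p=True p=False
s_1={r,s}: (!r U !p)=True !r=False r=True !p=True p=False
s_2={p,q}: (!r U !p)=False !r=True r=False !p=False p=True
s_3={p}: (!r U !p)=False !r=True r=False !p=False p=True
s_4={p,q,r,s}: (!r U !p)=False !r=False r=True !p=False p=True
s_5={p,q,r,s}: (!r U !p)=False !r=False r=True !p=False p=True
F((!r U !p)) holds; first witness at position 0.

Answer: 0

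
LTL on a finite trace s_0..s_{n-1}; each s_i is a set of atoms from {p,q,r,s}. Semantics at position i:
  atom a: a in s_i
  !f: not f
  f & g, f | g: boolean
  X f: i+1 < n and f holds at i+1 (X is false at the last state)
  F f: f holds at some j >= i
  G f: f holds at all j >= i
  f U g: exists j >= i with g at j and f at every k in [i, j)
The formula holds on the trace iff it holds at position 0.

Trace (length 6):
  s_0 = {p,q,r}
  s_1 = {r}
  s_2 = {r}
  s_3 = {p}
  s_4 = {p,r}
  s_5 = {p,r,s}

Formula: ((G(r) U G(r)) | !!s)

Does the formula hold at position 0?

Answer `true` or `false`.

Answer: false

Derivation:
s_0={p,q,r}: ((G(r) U G(r)) | !!s)=False (G(r) U G(r))=False G(r)=False r=True !!s=False !s=True s=False
s_1={r}: ((G(r) U G(r)) | !!s)=False (G(r) U G(r))=False G(r)=False r=True !!s=False !s=True s=False
s_2={r}: ((G(r) U G(r)) | !!s)=False (G(r) U G(r))=False G(r)=False r=True !!s=False !s=True s=False
s_3={p}: ((G(r) U G(r)) | !!s)=False (G(r) U G(r))=False G(r)=False r=False !!s=False !s=True s=False
s_4={p,r}: ((G(r) U G(r)) | !!s)=True (G(r) U G(r))=True G(r)=True r=True !!s=False !s=True s=False
s_5={p,r,s}: ((G(r) U G(r)) | !!s)=True (G(r) U G(r))=True G(r)=True r=True !!s=True !s=False s=True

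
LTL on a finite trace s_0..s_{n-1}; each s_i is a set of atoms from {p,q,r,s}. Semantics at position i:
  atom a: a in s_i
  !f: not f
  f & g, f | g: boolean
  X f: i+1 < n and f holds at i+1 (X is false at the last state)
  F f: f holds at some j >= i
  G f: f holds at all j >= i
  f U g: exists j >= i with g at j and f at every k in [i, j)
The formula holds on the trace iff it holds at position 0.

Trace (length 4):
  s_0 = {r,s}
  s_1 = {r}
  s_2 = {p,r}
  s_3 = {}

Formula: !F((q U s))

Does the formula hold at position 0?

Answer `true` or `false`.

Answer: false

Derivation:
s_0={r,s}: !F((q U s))=False F((q U s))=True (q U s)=True q=False s=True
s_1={r}: !F((q U s))=True F((q U s))=False (q U s)=False q=False s=False
s_2={p,r}: !F((q U s))=True F((q U s))=False (q U s)=False q=False s=False
s_3={}: !F((q U s))=True F((q U s))=False (q U s)=False q=False s=False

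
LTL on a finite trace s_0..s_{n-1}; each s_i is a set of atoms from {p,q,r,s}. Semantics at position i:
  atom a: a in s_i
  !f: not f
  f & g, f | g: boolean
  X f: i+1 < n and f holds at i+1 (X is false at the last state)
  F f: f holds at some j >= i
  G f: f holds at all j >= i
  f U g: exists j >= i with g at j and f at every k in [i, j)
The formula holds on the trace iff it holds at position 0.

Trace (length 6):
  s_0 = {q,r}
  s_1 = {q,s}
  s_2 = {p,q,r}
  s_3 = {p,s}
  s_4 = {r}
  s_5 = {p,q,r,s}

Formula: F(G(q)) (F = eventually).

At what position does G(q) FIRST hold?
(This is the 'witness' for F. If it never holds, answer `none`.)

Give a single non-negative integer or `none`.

s_0={q,r}: G(q)=False q=True
s_1={q,s}: G(q)=False q=True
s_2={p,q,r}: G(q)=False q=True
s_3={p,s}: G(q)=False q=False
s_4={r}: G(q)=False q=False
s_5={p,q,r,s}: G(q)=True q=True
F(G(q)) holds; first witness at position 5.

Answer: 5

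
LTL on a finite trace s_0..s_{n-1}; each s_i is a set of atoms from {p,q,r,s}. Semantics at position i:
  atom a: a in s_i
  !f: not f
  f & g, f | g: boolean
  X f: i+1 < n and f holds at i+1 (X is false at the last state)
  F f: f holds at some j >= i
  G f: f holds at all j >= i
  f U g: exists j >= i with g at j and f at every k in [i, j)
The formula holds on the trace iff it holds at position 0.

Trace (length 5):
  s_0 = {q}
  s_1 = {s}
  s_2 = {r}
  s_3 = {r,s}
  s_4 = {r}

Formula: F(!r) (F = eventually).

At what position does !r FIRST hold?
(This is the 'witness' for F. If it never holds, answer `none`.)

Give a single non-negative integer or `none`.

Answer: 0

Derivation:
s_0={q}: !r=True r=False
s_1={s}: !r=True r=False
s_2={r}: !r=False r=True
s_3={r,s}: !r=False r=True
s_4={r}: !r=False r=True
F(!r) holds; first witness at position 0.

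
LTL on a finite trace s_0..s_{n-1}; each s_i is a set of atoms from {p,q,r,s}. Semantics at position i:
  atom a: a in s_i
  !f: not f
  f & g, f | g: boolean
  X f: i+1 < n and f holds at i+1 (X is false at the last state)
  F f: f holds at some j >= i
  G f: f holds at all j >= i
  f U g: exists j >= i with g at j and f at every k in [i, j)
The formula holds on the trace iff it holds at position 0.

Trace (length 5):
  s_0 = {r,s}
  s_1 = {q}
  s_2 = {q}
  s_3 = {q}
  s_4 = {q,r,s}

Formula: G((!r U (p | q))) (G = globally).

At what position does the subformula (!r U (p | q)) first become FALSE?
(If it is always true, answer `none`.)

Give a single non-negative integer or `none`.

Answer: 0

Derivation:
s_0={r,s}: (!r U (p | q))=False !r=False r=True (p | q)=False p=False q=False
s_1={q}: (!r U (p | q))=True !r=True r=False (p | q)=True p=False q=True
s_2={q}: (!r U (p | q))=True !r=True r=False (p | q)=True p=False q=True
s_3={q}: (!r U (p | q))=True !r=True r=False (p | q)=True p=False q=True
s_4={q,r,s}: (!r U (p | q))=True !r=False r=True (p | q)=True p=False q=True
G((!r U (p | q))) holds globally = False
First violation at position 0.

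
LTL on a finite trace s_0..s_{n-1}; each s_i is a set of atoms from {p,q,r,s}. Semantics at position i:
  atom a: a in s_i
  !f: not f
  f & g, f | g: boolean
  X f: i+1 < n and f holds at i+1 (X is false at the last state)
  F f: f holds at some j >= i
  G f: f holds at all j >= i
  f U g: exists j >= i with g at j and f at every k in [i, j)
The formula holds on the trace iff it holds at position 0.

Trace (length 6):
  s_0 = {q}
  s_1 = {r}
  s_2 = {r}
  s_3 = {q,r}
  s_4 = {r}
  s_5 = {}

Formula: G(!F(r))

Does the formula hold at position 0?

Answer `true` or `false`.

s_0={q}: G(!F(r))=False !F(r)=False F(r)=True r=False
s_1={r}: G(!F(r))=False !F(r)=False F(r)=True r=True
s_2={r}: G(!F(r))=False !F(r)=False F(r)=True r=True
s_3={q,r}: G(!F(r))=False !F(r)=False F(r)=True r=True
s_4={r}: G(!F(r))=False !F(r)=False F(r)=True r=True
s_5={}: G(!F(r))=True !F(r)=True F(r)=False r=False

Answer: false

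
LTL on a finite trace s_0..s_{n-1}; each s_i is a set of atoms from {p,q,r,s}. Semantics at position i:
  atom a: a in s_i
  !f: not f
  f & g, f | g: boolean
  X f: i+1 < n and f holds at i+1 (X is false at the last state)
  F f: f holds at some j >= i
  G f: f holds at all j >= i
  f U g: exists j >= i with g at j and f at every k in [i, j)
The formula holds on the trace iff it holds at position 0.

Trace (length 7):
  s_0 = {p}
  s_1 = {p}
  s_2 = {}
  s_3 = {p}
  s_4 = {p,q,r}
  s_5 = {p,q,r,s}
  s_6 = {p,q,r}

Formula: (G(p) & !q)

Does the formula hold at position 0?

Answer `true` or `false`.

Answer: false

Derivation:
s_0={p}: (G(p) & !q)=False G(p)=False p=True !q=True q=False
s_1={p}: (G(p) & !q)=False G(p)=False p=True !q=True q=False
s_2={}: (G(p) & !q)=False G(p)=False p=False !q=True q=False
s_3={p}: (G(p) & !q)=True G(p)=True p=True !q=True q=False
s_4={p,q,r}: (G(p) & !q)=False G(p)=True p=True !q=False q=True
s_5={p,q,r,s}: (G(p) & !q)=False G(p)=True p=True !q=False q=True
s_6={p,q,r}: (G(p) & !q)=False G(p)=True p=True !q=False q=True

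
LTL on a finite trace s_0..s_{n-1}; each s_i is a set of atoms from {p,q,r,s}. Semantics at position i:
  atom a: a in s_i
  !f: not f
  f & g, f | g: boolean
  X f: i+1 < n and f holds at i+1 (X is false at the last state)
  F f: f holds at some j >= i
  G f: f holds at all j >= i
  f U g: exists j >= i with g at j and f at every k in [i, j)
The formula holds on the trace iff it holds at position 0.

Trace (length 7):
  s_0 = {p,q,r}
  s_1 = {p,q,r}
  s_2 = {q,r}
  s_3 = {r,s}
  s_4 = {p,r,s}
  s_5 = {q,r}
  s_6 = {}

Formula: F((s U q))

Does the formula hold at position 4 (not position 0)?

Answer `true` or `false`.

Answer: true

Derivation:
s_0={p,q,r}: F((s U q))=True (s U q)=True s=False q=True
s_1={p,q,r}: F((s U q))=True (s U q)=True s=False q=True
s_2={q,r}: F((s U q))=True (s U q)=True s=False q=True
s_3={r,s}: F((s U q))=True (s U q)=True s=True q=False
s_4={p,r,s}: F((s U q))=True (s U q)=True s=True q=False
s_5={q,r}: F((s U q))=True (s U q)=True s=False q=True
s_6={}: F((s U q))=False (s U q)=False s=False q=False
Evaluating at position 4: result = True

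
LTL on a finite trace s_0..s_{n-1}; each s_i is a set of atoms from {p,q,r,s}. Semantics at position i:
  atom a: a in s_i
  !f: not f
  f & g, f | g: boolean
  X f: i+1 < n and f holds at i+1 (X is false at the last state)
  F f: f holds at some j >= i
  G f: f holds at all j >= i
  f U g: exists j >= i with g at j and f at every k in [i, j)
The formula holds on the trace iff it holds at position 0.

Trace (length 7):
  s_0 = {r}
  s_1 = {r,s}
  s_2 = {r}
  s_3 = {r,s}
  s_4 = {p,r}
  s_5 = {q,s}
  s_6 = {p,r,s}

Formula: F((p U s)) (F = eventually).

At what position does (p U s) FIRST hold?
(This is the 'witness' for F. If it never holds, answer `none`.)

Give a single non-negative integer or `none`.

Answer: 1

Derivation:
s_0={r}: (p U s)=False p=False s=False
s_1={r,s}: (p U s)=True p=False s=True
s_2={r}: (p U s)=False p=False s=False
s_3={r,s}: (p U s)=True p=False s=True
s_4={p,r}: (p U s)=True p=True s=False
s_5={q,s}: (p U s)=True p=False s=True
s_6={p,r,s}: (p U s)=True p=True s=True
F((p U s)) holds; first witness at position 1.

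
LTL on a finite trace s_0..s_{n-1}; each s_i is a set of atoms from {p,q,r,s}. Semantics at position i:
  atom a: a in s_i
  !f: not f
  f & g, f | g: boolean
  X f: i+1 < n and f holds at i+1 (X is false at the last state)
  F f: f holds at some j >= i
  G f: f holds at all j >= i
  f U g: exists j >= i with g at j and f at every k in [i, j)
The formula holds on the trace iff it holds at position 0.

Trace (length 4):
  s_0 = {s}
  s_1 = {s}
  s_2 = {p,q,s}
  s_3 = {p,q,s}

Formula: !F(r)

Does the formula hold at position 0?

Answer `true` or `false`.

Answer: true

Derivation:
s_0={s}: !F(r)=True F(r)=False r=False
s_1={s}: !F(r)=True F(r)=False r=False
s_2={p,q,s}: !F(r)=True F(r)=False r=False
s_3={p,q,s}: !F(r)=True F(r)=False r=False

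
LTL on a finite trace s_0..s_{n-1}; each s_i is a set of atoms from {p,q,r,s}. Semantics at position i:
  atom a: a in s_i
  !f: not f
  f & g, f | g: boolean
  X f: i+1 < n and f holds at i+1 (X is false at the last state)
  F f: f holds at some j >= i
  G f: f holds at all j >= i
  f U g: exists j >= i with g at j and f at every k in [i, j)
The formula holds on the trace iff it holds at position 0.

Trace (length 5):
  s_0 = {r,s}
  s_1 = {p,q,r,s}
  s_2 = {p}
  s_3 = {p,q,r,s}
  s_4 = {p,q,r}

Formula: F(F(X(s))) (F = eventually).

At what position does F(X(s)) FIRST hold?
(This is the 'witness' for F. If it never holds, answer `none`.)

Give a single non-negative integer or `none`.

Answer: 0

Derivation:
s_0={r,s}: F(X(s))=True X(s)=True s=True
s_1={p,q,r,s}: F(X(s))=True X(s)=False s=True
s_2={p}: F(X(s))=True X(s)=True s=False
s_3={p,q,r,s}: F(X(s))=False X(s)=False s=True
s_4={p,q,r}: F(X(s))=False X(s)=False s=False
F(F(X(s))) holds; first witness at position 0.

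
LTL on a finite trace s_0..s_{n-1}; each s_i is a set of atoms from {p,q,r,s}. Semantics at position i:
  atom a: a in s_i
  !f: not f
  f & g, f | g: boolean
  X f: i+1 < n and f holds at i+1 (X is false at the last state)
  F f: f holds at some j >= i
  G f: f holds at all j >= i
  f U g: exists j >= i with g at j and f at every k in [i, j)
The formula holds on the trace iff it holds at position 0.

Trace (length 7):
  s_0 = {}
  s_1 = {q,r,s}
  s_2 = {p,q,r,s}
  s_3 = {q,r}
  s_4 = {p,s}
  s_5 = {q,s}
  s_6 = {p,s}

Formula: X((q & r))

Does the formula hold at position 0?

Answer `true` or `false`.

s_0={}: X((q & r))=True (q & r)=False q=False r=False
s_1={q,r,s}: X((q & r))=True (q & r)=True q=True r=True
s_2={p,q,r,s}: X((q & r))=True (q & r)=True q=True r=True
s_3={q,r}: X((q & r))=False (q & r)=True q=True r=True
s_4={p,s}: X((q & r))=False (q & r)=False q=False r=False
s_5={q,s}: X((q & r))=False (q & r)=False q=True r=False
s_6={p,s}: X((q & r))=False (q & r)=False q=False r=False

Answer: true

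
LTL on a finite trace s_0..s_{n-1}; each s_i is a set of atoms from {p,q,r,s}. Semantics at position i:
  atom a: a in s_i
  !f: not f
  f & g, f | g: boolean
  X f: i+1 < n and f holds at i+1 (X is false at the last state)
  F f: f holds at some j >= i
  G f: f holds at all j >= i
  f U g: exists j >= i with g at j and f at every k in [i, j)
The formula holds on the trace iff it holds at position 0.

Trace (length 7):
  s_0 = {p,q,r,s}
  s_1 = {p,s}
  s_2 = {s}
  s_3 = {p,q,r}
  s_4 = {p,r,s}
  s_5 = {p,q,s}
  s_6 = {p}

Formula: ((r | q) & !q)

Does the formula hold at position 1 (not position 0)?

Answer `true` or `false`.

s_0={p,q,r,s}: ((r | q) & !q)=False (r | q)=True r=True q=True !q=False
s_1={p,s}: ((r | q) & !q)=False (r | q)=False r=False q=False !q=True
s_2={s}: ((r | q) & !q)=False (r | q)=False r=False q=False !q=True
s_3={p,q,r}: ((r | q) & !q)=False (r | q)=True r=True q=True !q=False
s_4={p,r,s}: ((r | q) & !q)=True (r | q)=True r=True q=False !q=True
s_5={p,q,s}: ((r | q) & !q)=False (r | q)=True r=False q=True !q=False
s_6={p}: ((r | q) & !q)=False (r | q)=False r=False q=False !q=True
Evaluating at position 1: result = False

Answer: false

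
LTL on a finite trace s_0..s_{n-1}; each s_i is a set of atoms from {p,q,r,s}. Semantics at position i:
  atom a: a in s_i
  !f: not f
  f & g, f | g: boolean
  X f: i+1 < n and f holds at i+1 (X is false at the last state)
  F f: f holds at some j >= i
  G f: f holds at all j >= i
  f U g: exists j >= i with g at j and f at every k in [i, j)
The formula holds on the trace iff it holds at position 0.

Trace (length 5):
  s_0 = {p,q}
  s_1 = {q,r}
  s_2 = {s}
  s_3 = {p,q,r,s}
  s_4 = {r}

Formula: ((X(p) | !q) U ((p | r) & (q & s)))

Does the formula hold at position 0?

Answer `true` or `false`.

Answer: false

Derivation:
s_0={p,q}: ((X(p) | !q) U ((p | r) & (q & s)))=False (X(p) | !q)=False X(p)=False p=True !q=False q=True ((p | r) & (q & s))=False (p | r)=True r=False (q & s)=False s=False
s_1={q,r}: ((X(p) | !q) U ((p | r) & (q & s)))=False (X(p) | !q)=False X(p)=False p=False !q=False q=True ((p | r) & (q & s))=False (p | r)=True r=True (q & s)=False s=False
s_2={s}: ((X(p) | !q) U ((p | r) & (q & s)))=True (X(p) | !q)=True X(p)=True p=False !q=True q=False ((p | r) & (q & s))=False (p | r)=False r=False (q & s)=False s=True
s_3={p,q,r,s}: ((X(p) | !q) U ((p | r) & (q & s)))=True (X(p) | !q)=False X(p)=False p=True !q=False q=True ((p | r) & (q & s))=True (p | r)=True r=True (q & s)=True s=True
s_4={r}: ((X(p) | !q) U ((p | r) & (q & s)))=False (X(p) | !q)=True X(p)=False p=False !q=True q=False ((p | r) & (q & s))=False (p | r)=True r=True (q & s)=False s=False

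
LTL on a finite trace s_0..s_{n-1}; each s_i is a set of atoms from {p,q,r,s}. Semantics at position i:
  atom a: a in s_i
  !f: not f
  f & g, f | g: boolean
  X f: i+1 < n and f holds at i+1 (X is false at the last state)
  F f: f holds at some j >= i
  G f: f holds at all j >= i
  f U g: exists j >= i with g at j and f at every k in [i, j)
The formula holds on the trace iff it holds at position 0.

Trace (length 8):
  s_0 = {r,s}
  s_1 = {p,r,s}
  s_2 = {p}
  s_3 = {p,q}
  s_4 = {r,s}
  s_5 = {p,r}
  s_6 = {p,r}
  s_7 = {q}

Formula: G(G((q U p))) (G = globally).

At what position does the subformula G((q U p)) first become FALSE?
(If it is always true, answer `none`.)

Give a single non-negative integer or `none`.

Answer: 0

Derivation:
s_0={r,s}: G((q U p))=False (q U p)=False q=False p=False
s_1={p,r,s}: G((q U p))=False (q U p)=True q=False p=True
s_2={p}: G((q U p))=False (q U p)=True q=False p=True
s_3={p,q}: G((q U p))=False (q U p)=True q=True p=True
s_4={r,s}: G((q U p))=False (q U p)=False q=False p=False
s_5={p,r}: G((q U p))=False (q U p)=True q=False p=True
s_6={p,r}: G((q U p))=False (q U p)=True q=False p=True
s_7={q}: G((q U p))=False (q U p)=False q=True p=False
G(G((q U p))) holds globally = False
First violation at position 0.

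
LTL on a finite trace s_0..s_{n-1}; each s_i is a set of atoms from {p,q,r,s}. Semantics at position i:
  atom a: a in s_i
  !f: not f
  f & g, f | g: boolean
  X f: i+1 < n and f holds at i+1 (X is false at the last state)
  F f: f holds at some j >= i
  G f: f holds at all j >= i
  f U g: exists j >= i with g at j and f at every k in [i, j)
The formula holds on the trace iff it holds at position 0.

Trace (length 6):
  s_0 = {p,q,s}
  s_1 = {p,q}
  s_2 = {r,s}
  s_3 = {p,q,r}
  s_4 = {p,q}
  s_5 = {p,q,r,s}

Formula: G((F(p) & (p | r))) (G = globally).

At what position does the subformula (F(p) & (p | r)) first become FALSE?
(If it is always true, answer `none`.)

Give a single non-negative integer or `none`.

s_0={p,q,s}: (F(p) & (p | r))=True F(p)=True p=True (p | r)=True r=False
s_1={p,q}: (F(p) & (p | r))=True F(p)=True p=True (p | r)=True r=False
s_2={r,s}: (F(p) & (p | r))=True F(p)=True p=False (p | r)=True r=True
s_3={p,q,r}: (F(p) & (p | r))=True F(p)=True p=True (p | r)=True r=True
s_4={p,q}: (F(p) & (p | r))=True F(p)=True p=True (p | r)=True r=False
s_5={p,q,r,s}: (F(p) & (p | r))=True F(p)=True p=True (p | r)=True r=True
G((F(p) & (p | r))) holds globally = True
No violation — formula holds at every position.

Answer: none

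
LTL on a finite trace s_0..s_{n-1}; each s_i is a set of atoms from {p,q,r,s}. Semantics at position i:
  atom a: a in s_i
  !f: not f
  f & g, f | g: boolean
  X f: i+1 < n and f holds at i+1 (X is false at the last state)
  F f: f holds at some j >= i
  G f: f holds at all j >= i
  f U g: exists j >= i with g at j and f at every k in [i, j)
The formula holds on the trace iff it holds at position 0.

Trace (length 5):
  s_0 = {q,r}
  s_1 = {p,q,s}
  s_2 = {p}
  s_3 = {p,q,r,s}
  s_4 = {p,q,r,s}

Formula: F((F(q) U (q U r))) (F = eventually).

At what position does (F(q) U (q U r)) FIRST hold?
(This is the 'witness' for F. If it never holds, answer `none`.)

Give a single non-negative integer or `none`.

Answer: 0

Derivation:
s_0={q,r}: (F(q) U (q U r))=True F(q)=True q=True (q U r)=True r=True
s_1={p,q,s}: (F(q) U (q U r))=True F(q)=True q=True (q U r)=False r=False
s_2={p}: (F(q) U (q U r))=True F(q)=True q=False (q U r)=False r=False
s_3={p,q,r,s}: (F(q) U (q U r))=True F(q)=True q=True (q U r)=True r=True
s_4={p,q,r,s}: (F(q) U (q U r))=True F(q)=True q=True (q U r)=True r=True
F((F(q) U (q U r))) holds; first witness at position 0.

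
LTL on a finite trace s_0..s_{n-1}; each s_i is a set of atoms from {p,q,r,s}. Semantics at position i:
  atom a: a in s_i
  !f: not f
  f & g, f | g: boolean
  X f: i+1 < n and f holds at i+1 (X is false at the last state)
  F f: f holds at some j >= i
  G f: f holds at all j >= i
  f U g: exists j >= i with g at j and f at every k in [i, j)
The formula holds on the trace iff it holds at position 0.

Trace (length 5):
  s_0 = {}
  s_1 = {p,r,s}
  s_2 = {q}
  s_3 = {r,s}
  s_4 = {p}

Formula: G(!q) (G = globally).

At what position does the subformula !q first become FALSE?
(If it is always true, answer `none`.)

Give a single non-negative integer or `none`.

s_0={}: !q=True q=False
s_1={p,r,s}: !q=True q=False
s_2={q}: !q=False q=True
s_3={r,s}: !q=True q=False
s_4={p}: !q=True q=False
G(!q) holds globally = False
First violation at position 2.

Answer: 2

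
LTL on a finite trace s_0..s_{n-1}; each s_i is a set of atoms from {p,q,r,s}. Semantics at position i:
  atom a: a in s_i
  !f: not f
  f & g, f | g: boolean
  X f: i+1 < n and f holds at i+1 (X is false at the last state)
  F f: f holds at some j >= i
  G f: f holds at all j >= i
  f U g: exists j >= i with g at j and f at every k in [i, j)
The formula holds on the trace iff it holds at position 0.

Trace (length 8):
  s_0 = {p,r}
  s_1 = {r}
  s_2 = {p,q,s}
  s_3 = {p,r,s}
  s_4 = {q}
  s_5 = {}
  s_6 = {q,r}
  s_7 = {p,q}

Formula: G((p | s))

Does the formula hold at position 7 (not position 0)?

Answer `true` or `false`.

s_0={p,r}: G((p | s))=False (p | s)=True p=True s=False
s_1={r}: G((p | s))=False (p | s)=False p=False s=False
s_2={p,q,s}: G((p | s))=False (p | s)=True p=True s=True
s_3={p,r,s}: G((p | s))=False (p | s)=True p=True s=True
s_4={q}: G((p | s))=False (p | s)=False p=False s=False
s_5={}: G((p | s))=False (p | s)=False p=False s=False
s_6={q,r}: G((p | s))=False (p | s)=False p=False s=False
s_7={p,q}: G((p | s))=True (p | s)=True p=True s=False
Evaluating at position 7: result = True

Answer: true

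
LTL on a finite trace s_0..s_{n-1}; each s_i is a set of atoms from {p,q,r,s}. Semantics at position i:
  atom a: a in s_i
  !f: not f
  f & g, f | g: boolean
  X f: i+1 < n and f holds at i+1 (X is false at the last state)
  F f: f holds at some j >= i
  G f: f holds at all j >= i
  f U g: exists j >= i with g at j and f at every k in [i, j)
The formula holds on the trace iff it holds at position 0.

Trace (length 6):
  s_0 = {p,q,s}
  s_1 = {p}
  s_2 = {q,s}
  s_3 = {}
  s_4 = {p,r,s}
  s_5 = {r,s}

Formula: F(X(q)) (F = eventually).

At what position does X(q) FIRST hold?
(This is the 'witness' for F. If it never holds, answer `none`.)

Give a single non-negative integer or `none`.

s_0={p,q,s}: X(q)=False q=True
s_1={p}: X(q)=True q=False
s_2={q,s}: X(q)=False q=True
s_3={}: X(q)=False q=False
s_4={p,r,s}: X(q)=False q=False
s_5={r,s}: X(q)=False q=False
F(X(q)) holds; first witness at position 1.

Answer: 1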